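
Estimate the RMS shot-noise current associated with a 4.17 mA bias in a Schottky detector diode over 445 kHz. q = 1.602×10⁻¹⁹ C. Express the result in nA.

I_n = √(2qI·B)
2qI·B = 2 × 1.602×10⁻¹⁹ × 4.17×10⁻³ × 4.45×10⁵ = 5.95×10⁻¹⁶ A²
I_n = √(5.95×10⁻¹⁶) = 2.44×10⁻⁸ A = 24.4 nA

24.4 nA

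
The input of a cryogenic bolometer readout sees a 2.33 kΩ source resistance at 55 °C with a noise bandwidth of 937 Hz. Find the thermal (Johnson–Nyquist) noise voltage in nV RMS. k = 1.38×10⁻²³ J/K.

199 nV

T = 55 °C + 273.15 = 328.15 K
V_n = √(4kTRB)
4kTRB = 4 × 1.38×10⁻²³ × 328.15 × 2.33×10³ × 9.37×10² = 3.95×10⁻¹⁴ V²
V_n = √(3.95×10⁻¹⁴) = 1.99×10⁻⁷ V = 199 nV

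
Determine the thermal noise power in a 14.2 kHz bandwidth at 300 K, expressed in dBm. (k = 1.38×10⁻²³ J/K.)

P_n = kTB = 1.38×10⁻²³ × 300 × 1.42×10⁴ = 5.88×10⁻¹⁷ W
In dBm: 10 log₁₀(5.88×10⁻¹⁷ / 10⁻³) = −132.3 dBm

−132.3 dBm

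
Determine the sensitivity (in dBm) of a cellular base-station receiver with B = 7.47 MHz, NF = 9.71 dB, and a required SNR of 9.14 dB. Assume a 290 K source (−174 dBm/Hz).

Sensitivity = −174 + 10 log₁₀(B) + NF + SNR_min
= −174 + 68.73 + 9.71 + 9.14
= −86.42 dBm → −86.4 dBm

−86.4 dBm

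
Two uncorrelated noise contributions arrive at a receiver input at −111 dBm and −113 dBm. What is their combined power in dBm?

−108.9 dBm

Convert to linear, add, convert back:
P₁ = 7.94×10⁻¹⁵ W, P₂ = 5.01×10⁻¹⁵ W
P_tot = 1.30×10⁻¹⁴ W → 10 log₁₀(P_tot / 10⁻³) = −108.9 dBm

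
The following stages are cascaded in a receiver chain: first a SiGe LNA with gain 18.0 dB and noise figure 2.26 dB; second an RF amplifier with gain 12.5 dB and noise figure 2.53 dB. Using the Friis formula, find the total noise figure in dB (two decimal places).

Convert to linear (a loss of L dB is a gain of −L dB): F_i = 10^(NF_i/10), G_i = 10^(G_i,dB/10)
  Stage 1: F_1 = 10^(2.26/10) = 1.683, G_1 = 10^(18.0/10) = 63.10
  Stage 2: F_2 = 10^(2.53/10) = 1.791, G_2 = 10^(12.5/10) = 17.78
Friis cascade:
  F = 1.683 + (1.791 − 1)/63.10 = 1.695
NF = 10 log₁₀(1.695) = 2.29 dB

2.29 dB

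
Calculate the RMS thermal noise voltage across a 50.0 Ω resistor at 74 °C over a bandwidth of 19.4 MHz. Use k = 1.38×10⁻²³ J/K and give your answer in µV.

T = 74 °C + 273.15 = 347.15 K
V_n = √(4kTRB)
4kTRB = 4 × 1.38×10⁻²³ × 347.15 × 5.00×10¹ × 1.94×10⁷ = 1.86×10⁻¹¹ V²
V_n = √(1.86×10⁻¹¹) = 4.31×10⁻⁶ V = 4.31 µV

4.31 µV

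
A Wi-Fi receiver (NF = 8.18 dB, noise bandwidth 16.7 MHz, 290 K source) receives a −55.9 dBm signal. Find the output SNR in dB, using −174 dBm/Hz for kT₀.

Noise floor: N = −174 + 10 log₁₀(B) + NF
10 log₁₀(1.67×10⁷) = 72.23 dB
N = −174 + 72.23 + 8.18 = −93.59 dBm
SNR = P_sig − N = −55.9 − (−93.59) = 37.69 dB → 37.7 dB

37.7 dB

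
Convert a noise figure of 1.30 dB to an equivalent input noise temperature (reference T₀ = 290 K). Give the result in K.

101 K

F = 10^(1.30/10) = 1.34896
T_e = (F − 1)·T₀ = (1.34896 − 1) × 290 = 101 K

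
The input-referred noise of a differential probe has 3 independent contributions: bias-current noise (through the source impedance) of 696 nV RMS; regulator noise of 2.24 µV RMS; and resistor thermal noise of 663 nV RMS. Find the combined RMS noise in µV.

Uncorrelated sources add in power (mean-square): V_tot = √(ΣV_i²)
V_tot = √[(6.96×10⁻⁷)² + (2.24×10⁻⁶)² + (6.63×10⁻⁷)²] = 2.44×10⁻⁶ V = 2.44 µV

2.44 µV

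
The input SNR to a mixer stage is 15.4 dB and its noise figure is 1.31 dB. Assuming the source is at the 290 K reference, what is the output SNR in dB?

14.09 dB

By definition F = SNR_in/SNR_out, so in dB: SNR_out = SNR_in − NF
SNR_out = 15.4 − 1.31 = 14.09 dB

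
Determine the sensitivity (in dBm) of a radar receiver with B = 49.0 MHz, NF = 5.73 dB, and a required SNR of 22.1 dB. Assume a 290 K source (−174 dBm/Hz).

Sensitivity = −174 + 10 log₁₀(B) + NF + SNR_min
= −174 + 76.9 + 5.73 + 22.1
= −69.27 dBm → −69.3 dBm

−69.3 dBm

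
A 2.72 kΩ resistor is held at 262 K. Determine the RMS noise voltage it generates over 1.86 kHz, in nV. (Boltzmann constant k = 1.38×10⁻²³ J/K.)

270 nV

V_n = √(4kTRB)
4kTRB = 4 × 1.38×10⁻²³ × 262 × 2.72×10³ × 1.86×10³ = 7.32×10⁻¹⁴ V²
V_n = √(7.32×10⁻¹⁴) = 2.70×10⁻⁷ V = 270 nV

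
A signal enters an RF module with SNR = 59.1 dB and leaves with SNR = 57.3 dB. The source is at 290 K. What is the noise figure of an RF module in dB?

1.8 dB

NF (dB) = SNR_in(dB) − SNR_out(dB) when the source is at T₀
NF = 59.1 − 57.3 = 1.8 dB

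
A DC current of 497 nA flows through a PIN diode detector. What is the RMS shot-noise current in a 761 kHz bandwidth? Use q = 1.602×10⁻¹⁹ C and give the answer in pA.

I_n = √(2qI·B)
2qI·B = 2 × 1.602×10⁻¹⁹ × 4.97×10⁻⁷ × 7.61×10⁵ = 1.21×10⁻¹⁹ A²
I_n = √(1.21×10⁻¹⁹) = 3.48×10⁻¹⁰ A = 348 pA

348 pA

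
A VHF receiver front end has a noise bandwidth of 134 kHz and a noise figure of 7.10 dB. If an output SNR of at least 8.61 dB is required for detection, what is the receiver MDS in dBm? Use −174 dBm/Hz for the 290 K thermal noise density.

−107.0 dBm

Sensitivity = −174 + 10 log₁₀(B) + NF + SNR_min
= −174 + 51.27 + 7.10 + 8.61
= −107.02 dBm → −107.0 dBm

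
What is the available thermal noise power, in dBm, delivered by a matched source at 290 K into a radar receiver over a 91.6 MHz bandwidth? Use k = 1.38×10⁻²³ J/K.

−94.4 dBm

P_n = kTB = 1.38×10⁻²³ × 290 × 9.16×10⁷ = 3.67×10⁻¹³ W
In dBm: 10 log₁₀(3.67×10⁻¹³ / 10⁻³) = −94.4 dBm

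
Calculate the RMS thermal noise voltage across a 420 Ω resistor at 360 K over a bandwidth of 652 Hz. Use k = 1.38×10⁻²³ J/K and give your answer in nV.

73.8 nV

V_n = √(4kTRB)
4kTRB = 4 × 1.38×10⁻²³ × 360 × 4.20×10² × 6.52×10² = 5.44×10⁻¹⁵ V²
V_n = √(5.44×10⁻¹⁵) = 7.38×10⁻⁸ V = 73.8 nV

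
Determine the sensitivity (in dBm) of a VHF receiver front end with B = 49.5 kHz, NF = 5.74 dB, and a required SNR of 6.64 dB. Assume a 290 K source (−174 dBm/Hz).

−114.7 dBm

Sensitivity = −174 + 10 log₁₀(B) + NF + SNR_min
= −174 + 46.95 + 5.74 + 6.64
= −114.67 dBm → −114.7 dBm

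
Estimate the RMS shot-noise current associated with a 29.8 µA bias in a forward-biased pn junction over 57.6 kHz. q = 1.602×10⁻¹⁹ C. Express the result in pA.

742 pA

I_n = √(2qI·B)
2qI·B = 2 × 1.602×10⁻¹⁹ × 2.98×10⁻⁵ × 5.76×10⁴ = 5.50×10⁻¹⁹ A²
I_n = √(5.50×10⁻¹⁹) = 7.42×10⁻¹⁰ A = 742 pA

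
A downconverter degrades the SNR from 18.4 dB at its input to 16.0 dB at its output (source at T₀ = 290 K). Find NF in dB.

NF (dB) = SNR_in(dB) − SNR_out(dB) when the source is at T₀
NF = 18.4 − 16.0 = 2.4 dB

2.4 dB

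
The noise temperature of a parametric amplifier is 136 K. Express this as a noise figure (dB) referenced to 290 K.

1.67 dB

F = 1 + T_e/T₀ = 1 + 136/290 = 1.46897
NF = 10 log₁₀(1.46897) = 1.67 dB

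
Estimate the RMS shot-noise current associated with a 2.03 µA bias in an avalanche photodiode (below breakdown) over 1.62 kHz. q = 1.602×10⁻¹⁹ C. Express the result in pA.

I_n = √(2qI·B)
2qI·B = 2 × 1.602×10⁻¹⁹ × 2.03×10⁻⁶ × 1.62×10³ = 1.05×10⁻²¹ A²
I_n = √(1.05×10⁻²¹) = 3.25×10⁻¹¹ A = 32.5 pA

32.5 pA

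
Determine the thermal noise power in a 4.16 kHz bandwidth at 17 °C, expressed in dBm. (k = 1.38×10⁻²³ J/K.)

T = 17 °C + 273.15 = 290.15 K
P_n = kTB = 1.38×10⁻²³ × 290.15 × 4.16×10³ = 1.67×10⁻¹⁷ W
In dBm: 10 log₁₀(1.67×10⁻¹⁷ / 10⁻³) = −137.8 dBm

−137.8 dBm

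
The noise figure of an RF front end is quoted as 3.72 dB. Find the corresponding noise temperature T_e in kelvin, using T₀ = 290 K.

F = 10^(3.72/10) = 2.35505
T_e = (F − 1)·T₀ = (2.35505 − 1) × 290 = 393 K

393 K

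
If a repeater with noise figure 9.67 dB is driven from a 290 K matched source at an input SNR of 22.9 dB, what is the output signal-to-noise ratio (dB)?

13.23 dB

By definition F = SNR_in/SNR_out, so in dB: SNR_out = SNR_in − NF
SNR_out = 22.9 − 9.67 = 13.23 dB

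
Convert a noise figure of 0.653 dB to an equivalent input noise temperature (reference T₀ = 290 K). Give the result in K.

F = 10^(0.653/10) = 1.16225
T_e = (F − 1)·T₀ = (1.16225 − 1) × 290 = 47.1 K

47.1 K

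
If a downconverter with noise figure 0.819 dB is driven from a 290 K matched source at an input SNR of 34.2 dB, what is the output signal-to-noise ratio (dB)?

By definition F = SNR_in/SNR_out, so in dB: SNR_out = SNR_in − NF
SNR_out = 34.2 − 0.819 = 33.381 dB

33.381 dB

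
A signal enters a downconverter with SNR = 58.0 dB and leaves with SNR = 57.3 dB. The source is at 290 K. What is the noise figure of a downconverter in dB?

NF (dB) = SNR_in(dB) − SNR_out(dB) when the source is at T₀
NF = 58.0 − 57.3 = 0.7 dB

0.7 dB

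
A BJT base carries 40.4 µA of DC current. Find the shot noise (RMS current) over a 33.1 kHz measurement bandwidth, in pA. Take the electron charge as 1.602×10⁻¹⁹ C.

I_n = √(2qI·B)
2qI·B = 2 × 1.602×10⁻¹⁹ × 4.04×10⁻⁵ × 3.31×10⁴ = 4.28×10⁻¹⁹ A²
I_n = √(4.28×10⁻¹⁹) = 6.55×10⁻¹⁰ A = 655 pA

655 pA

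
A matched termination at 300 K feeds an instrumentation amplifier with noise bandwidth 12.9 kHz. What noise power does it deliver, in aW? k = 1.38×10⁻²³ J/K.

53.4 aW

P_n = kTB = 1.38×10⁻²³ × 300 × 1.29×10⁴ = 5.34×10⁻¹⁷ W = 53.4 aW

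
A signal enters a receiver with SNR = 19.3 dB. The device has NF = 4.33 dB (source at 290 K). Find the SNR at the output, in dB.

14.97 dB

By definition F = SNR_in/SNR_out, so in dB: SNR_out = SNR_in − NF
SNR_out = 19.3 − 4.33 = 14.97 dB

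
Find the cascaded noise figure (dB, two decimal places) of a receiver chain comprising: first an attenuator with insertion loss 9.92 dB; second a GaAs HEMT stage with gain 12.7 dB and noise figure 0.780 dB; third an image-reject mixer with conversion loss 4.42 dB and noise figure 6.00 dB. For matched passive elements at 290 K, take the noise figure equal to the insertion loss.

Convert to linear (a loss of L dB is a gain of −L dB): F_i = 10^(NF_i/10), G_i = 10^(G_i,dB/10)
  Stage 1: F_1 = 10^(9.92/10) = 9.817, G_1 = 10^(−9.92/10) = 0.1019
  Stage 2: F_2 = 10^(0.780/10) = 1.197, G_2 = 10^(12.7/10) = 18.62
  Stage 3: F_3 = 10^(6.00/10) = 3.981, G_3 = 10^(−4.42/10) = 0.3614
Friis cascade:
  F = 9.817 + (1.197 − 1)/0.1019 + (3.981 − 1)/1.897 = 13.32
NF = 10 log₁₀(13.32) = 11.25 dB

11.25 dB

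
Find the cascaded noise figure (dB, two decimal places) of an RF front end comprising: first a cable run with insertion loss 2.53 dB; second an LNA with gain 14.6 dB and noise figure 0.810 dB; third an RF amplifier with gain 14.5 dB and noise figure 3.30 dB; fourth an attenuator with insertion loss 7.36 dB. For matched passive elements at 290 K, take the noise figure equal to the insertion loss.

Convert to linear (a loss of L dB is a gain of −L dB): F_i = 10^(NF_i/10), G_i = 10^(G_i,dB/10)
  Stage 1: F_1 = 10^(2.53/10) = 1.791, G_1 = 10^(−2.53/10) = 0.5585
  Stage 2: F_2 = 10^(0.810/10) = 1.205, G_2 = 10^(14.6/10) = 28.84
  Stage 3: F_3 = 10^(3.30/10) = 2.138, G_3 = 10^(14.5/10) = 28.18
  Stage 4: F_4 = 10^(7.36/10) = 5.445, G_4 = 10^(−7.36/10) = 0.1837
Friis cascade:
  F = 1.791 + (1.205 − 1)/0.5585 + (2.138 − 1)/16.11 + (5.445 − 1)/453.9 = 2.238
NF = 10 log₁₀(2.238) = 3.50 dB

3.50 dB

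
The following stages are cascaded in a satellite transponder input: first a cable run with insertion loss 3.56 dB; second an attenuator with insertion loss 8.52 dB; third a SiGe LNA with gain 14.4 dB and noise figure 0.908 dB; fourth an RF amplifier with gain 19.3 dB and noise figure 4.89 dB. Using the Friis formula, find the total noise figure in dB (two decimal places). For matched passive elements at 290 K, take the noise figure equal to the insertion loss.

Convert to linear (a loss of L dB is a gain of −L dB): F_i = 10^(NF_i/10), G_i = 10^(G_i,dB/10)
  Stage 1: F_1 = 10^(3.56/10) = 2.270, G_1 = 10^(−3.56/10) = 0.4406
  Stage 2: F_2 = 10^(8.52/10) = 7.112, G_2 = 10^(−8.52/10) = 0.1406
  Stage 3: F_3 = 10^(0.908/10) = 1.233, G_3 = 10^(14.4/10) = 27.54
  Stage 4: F_4 = 10^(4.89/10) = 3.083, G_4 = 10^(19.3/10) = 85.11
Friis cascade:
  F = 2.270 + (7.112 − 1)/0.4406 + (1.233 − 1)/0.06194 + (3.083 − 1)/1.706 = 21.12
NF = 10 log₁₀(21.12) = 13.25 dB

13.25 dB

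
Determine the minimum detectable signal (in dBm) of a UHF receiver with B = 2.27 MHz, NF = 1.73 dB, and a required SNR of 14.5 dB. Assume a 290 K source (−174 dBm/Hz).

Sensitivity = −174 + 10 log₁₀(B) + NF + SNR_min
= −174 + 63.56 + 1.73 + 14.5
= −94.21 dBm → −94.2 dBm

−94.2 dBm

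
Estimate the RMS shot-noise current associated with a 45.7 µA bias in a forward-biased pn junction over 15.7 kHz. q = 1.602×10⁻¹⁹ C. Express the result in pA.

I_n = √(2qI·B)
2qI·B = 2 × 1.602×10⁻¹⁹ × 4.57×10⁻⁵ × 1.57×10⁴ = 2.30×10⁻¹⁹ A²
I_n = √(2.30×10⁻¹⁹) = 4.79×10⁻¹⁰ A = 479 pA

479 pA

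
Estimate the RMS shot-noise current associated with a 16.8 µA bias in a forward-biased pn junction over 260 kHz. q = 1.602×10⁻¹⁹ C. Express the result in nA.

I_n = √(2qI·B)
2qI·B = 2 × 1.602×10⁻¹⁹ × 1.68×10⁻⁵ × 2.60×10⁵ = 1.40×10⁻¹⁸ A²
I_n = √(1.40×10⁻¹⁸) = 1.18×10⁻⁹ A = 1.18 nA

1.18 nA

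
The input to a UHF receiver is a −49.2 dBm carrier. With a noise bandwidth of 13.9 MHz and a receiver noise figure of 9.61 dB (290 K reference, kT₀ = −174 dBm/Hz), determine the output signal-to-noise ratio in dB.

43.8 dB

Noise floor: N = −174 + 10 log₁₀(B) + NF
10 log₁₀(1.39×10⁷) = 71.43 dB
N = −174 + 71.43 + 9.61 = −92.96 dBm
SNR = P_sig − N = −49.2 − (−92.96) = 43.76 dB → 43.8 dB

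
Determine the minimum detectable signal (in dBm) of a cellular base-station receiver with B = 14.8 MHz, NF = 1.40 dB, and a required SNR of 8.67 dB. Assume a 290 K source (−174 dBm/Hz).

−92.2 dBm

Sensitivity = −174 + 10 log₁₀(B) + NF + SNR_min
= −174 + 71.7 + 1.40 + 8.67
= −92.23 dBm → −92.2 dBm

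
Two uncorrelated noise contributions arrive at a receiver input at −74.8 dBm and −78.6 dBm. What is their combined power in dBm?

Convert to linear, add, convert back:
P₁ = 3.31×10⁻¹¹ W, P₂ = 1.38×10⁻¹¹ W
P_tot = 4.69×10⁻¹¹ W → 10 log₁₀(P_tot / 10⁻³) = −73.3 dBm

−73.3 dBm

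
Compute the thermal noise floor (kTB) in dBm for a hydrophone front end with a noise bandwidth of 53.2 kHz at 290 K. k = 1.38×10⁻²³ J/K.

P_n = kTB = 1.38×10⁻²³ × 290 × 5.32×10⁴ = 2.13×10⁻¹⁶ W
In dBm: 10 log₁₀(2.13×10⁻¹⁶ / 10⁻³) = −126.7 dBm

−126.7 dBm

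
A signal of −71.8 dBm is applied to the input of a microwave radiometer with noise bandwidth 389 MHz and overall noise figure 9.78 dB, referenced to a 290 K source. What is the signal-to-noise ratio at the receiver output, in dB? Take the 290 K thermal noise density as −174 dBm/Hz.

6.5 dB

Noise floor: N = −174 + 10 log₁₀(B) + NF
10 log₁₀(3.89×10⁸) = 85.9 dB
N = −174 + 85.9 + 9.78 = −78.32 dBm
SNR = P_sig − N = −71.8 − (−78.32) = 6.52 dB → 6.5 dB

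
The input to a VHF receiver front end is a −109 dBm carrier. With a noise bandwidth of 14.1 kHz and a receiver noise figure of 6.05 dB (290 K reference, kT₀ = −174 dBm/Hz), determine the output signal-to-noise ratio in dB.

Noise floor: N = −174 + 10 log₁₀(B) + NF
10 log₁₀(1.41×10⁴) = 41.49 dB
N = −174 + 41.49 + 6.05 = −126.46 dBm
SNR = P_sig − N = −109 − (−126.46) = 17.46 dB → 17.5 dB

17.5 dB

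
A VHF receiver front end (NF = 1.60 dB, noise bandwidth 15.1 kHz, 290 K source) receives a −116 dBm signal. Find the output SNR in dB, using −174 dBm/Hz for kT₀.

Noise floor: N = −174 + 10 log₁₀(B) + NF
10 log₁₀(1.51×10⁴) = 41.79 dB
N = −174 + 41.79 + 1.60 = −130.61 dBm
SNR = P_sig − N = −116 − (−130.61) = 14.61 dB → 14.6 dB

14.6 dB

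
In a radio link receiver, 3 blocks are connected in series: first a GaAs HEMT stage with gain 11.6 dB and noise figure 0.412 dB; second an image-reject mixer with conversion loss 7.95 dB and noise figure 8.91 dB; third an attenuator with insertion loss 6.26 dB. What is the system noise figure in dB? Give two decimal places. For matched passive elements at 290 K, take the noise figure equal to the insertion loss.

4.71 dB

Convert to linear (a loss of L dB is a gain of −L dB): F_i = 10^(NF_i/10), G_i = 10^(G_i,dB/10)
  Stage 1: F_1 = 10^(0.412/10) = 1.100, G_1 = 10^(11.6/10) = 14.45
  Stage 2: F_2 = 10^(8.91/10) = 7.780, G_2 = 10^(−7.95/10) = 0.1603
  Stage 3: F_3 = 10^(6.26/10) = 4.227, G_3 = 10^(−6.26/10) = 0.2366
Friis cascade:
  F = 1.100 + (7.780 − 1)/14.45 + (4.227 − 1)/2.317 = 2.961
NF = 10 log₁₀(2.961) = 4.71 dB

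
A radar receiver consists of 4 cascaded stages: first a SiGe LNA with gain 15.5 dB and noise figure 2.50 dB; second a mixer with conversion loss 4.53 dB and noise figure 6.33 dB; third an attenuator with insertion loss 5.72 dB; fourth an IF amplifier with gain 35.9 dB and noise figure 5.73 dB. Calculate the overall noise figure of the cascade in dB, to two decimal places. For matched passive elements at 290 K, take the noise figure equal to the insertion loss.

4.64 dB

Convert to linear (a loss of L dB is a gain of −L dB): F_i = 10^(NF_i/10), G_i = 10^(G_i,dB/10)
  Stage 1: F_1 = 10^(2.50/10) = 1.778, G_1 = 10^(15.5/10) = 35.48
  Stage 2: F_2 = 10^(6.33/10) = 4.295, G_2 = 10^(−4.53/10) = 0.3524
  Stage 3: F_3 = 10^(5.72/10) = 3.733, G_3 = 10^(−5.72/10) = 0.2679
  Stage 4: F_4 = 10^(5.73/10) = 3.741, G_4 = 10^(35.9/10) = 3890
Friis cascade:
  F = 1.778 + (4.295 − 1)/35.48 + (3.733 − 1)/12.50 + (3.741 − 1)/3.350 = 2.908
NF = 10 log₁₀(2.908) = 4.64 dB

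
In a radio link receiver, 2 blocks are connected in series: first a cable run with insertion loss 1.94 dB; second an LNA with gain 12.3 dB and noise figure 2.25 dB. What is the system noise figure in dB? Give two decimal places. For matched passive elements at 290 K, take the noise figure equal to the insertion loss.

Convert to linear (a loss of L dB is a gain of −L dB): F_i = 10^(NF_i/10), G_i = 10^(G_i,dB/10)
  Stage 1: F_1 = 10^(1.94/10) = 1.563, G_1 = 10^(−1.94/10) = 0.6397
  Stage 2: F_2 = 10^(2.25/10) = 1.679, G_2 = 10^(12.3/10) = 16.98
Friis cascade:
  F = 1.563 + (1.679 − 1)/0.6397 = 2.624
NF = 10 log₁₀(2.624) = 4.19 dB

4.19 dB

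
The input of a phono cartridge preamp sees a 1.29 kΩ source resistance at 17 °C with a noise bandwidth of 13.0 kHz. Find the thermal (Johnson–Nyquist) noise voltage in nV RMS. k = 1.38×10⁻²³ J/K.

518 nV

T = 17 °C + 273.15 = 290.15 K
V_n = √(4kTRB)
4kTRB = 4 × 1.38×10⁻²³ × 290.15 × 1.29×10³ × 1.30×10⁴ = 2.69×10⁻¹³ V²
V_n = √(2.69×10⁻¹³) = 5.18×10⁻⁷ V = 518 nV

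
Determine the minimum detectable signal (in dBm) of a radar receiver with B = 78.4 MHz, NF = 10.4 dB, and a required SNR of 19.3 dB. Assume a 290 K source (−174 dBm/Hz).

−65.4 dBm

Sensitivity = −174 + 10 log₁₀(B) + NF + SNR_min
= −174 + 78.94 + 10.4 + 19.3
= −65.36 dBm → −65.4 dBm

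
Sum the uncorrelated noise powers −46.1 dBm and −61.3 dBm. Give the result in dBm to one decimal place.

Convert to linear, add, convert back:
P₁ = 2.45×10⁻⁸ W, P₂ = 7.41×10⁻¹⁰ W
P_tot = 2.53×10⁻⁸ W → 10 log₁₀(P_tot / 10⁻³) = −46.0 dBm

−46.0 dBm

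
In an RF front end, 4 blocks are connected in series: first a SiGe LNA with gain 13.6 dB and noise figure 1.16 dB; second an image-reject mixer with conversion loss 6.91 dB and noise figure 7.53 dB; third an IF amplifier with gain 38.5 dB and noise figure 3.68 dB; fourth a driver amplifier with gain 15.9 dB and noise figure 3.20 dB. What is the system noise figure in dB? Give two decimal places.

2.54 dB

Convert to linear (a loss of L dB is a gain of −L dB): F_i = 10^(NF_i/10), G_i = 10^(G_i,dB/10)
  Stage 1: F_1 = 10^(1.16/10) = 1.306, G_1 = 10^(13.6/10) = 22.91
  Stage 2: F_2 = 10^(7.53/10) = 5.662, G_2 = 10^(−6.91/10) = 0.2037
  Stage 3: F_3 = 10^(3.68/10) = 2.333, G_3 = 10^(38.5/10) = 7079
  Stage 4: F_4 = 10^(3.20/10) = 2.089, G_4 = 10^(15.9/10) = 38.90
Friis cascade:
  F = 1.306 + (5.662 − 1)/22.91 + (2.333 − 1)/4.667 + (2.089 − 1)/3.304×10⁴ = 1.795
NF = 10 log₁₀(1.795) = 2.54 dB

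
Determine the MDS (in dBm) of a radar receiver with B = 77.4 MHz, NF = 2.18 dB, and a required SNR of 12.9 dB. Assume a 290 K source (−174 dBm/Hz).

−80.0 dBm

Sensitivity = −174 + 10 log₁₀(B) + NF + SNR_min
= −174 + 78.89 + 2.18 + 12.9
= −80.03 dBm → −80.0 dBm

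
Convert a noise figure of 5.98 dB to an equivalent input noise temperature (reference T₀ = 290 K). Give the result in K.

859 K

F = 10^(5.98/10) = 3.96278
T_e = (F − 1)·T₀ = (3.96278 − 1) × 290 = 859 K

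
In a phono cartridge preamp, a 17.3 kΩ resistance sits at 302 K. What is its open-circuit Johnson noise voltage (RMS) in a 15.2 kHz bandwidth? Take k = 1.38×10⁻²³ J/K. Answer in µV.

2.09 µV

V_n = √(4kTRB)
4kTRB = 4 × 1.38×10⁻²³ × 302 × 1.73×10⁴ × 1.52×10⁴ = 4.38×10⁻¹² V²
V_n = √(4.38×10⁻¹²) = 2.09×10⁻⁶ V = 2.09 µV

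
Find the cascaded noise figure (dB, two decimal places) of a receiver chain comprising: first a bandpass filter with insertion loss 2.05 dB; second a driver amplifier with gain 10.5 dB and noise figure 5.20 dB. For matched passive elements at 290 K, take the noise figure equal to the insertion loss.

Convert to linear (a loss of L dB is a gain of −L dB): F_i = 10^(NF_i/10), G_i = 10^(G_i,dB/10)
  Stage 1: F_1 = 10^(2.05/10) = 1.603, G_1 = 10^(−2.05/10) = 0.6237
  Stage 2: F_2 = 10^(5.20/10) = 3.311, G_2 = 10^(10.5/10) = 11.22
Friis cascade:
  F = 1.603 + (3.311 − 1)/0.6237 = 5.309
NF = 10 log₁₀(5.309) = 7.25 dB

7.25 dB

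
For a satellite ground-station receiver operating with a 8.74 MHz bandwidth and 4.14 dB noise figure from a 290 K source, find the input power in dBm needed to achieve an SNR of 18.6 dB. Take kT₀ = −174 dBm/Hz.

Sensitivity = −174 + 10 log₁₀(B) + NF + SNR_min
= −174 + 69.42 + 4.14 + 18.6
= −81.84 dBm → −81.8 dBm

−81.8 dBm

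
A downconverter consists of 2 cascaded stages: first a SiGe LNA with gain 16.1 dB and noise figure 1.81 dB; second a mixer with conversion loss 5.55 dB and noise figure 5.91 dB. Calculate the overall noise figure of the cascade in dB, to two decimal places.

Convert to linear (a loss of L dB is a gain of −L dB): F_i = 10^(NF_i/10), G_i = 10^(G_i,dB/10)
  Stage 1: F_1 = 10^(1.81/10) = 1.517, G_1 = 10^(16.1/10) = 40.74
  Stage 2: F_2 = 10^(5.91/10) = 3.899, G_2 = 10^(−5.55/10) = 0.2786
Friis cascade:
  F = 1.517 + (3.899 − 1)/40.74 = 1.588
NF = 10 log₁₀(1.588) = 2.01 dB

2.01 dB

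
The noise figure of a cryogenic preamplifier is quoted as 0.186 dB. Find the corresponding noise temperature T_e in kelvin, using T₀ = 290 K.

F = 10^(0.186/10) = 1.04376
T_e = (F − 1)·T₀ = (1.04376 − 1) × 290 = 12.7 K

12.7 K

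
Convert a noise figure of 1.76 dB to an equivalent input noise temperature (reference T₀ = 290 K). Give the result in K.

145 K

F = 10^(1.76/10) = 1.49968
T_e = (F − 1)·T₀ = (1.49968 − 1) × 290 = 145 K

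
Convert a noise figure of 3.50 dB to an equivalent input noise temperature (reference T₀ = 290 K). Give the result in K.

359 K

F = 10^(3.50/10) = 2.23872
T_e = (F − 1)·T₀ = (2.23872 − 1) × 290 = 359 K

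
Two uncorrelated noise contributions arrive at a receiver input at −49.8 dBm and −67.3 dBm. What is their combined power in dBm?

Convert to linear, add, convert back:
P₁ = 1.05×10⁻⁸ W, P₂ = 1.86×10⁻¹⁰ W
P_tot = 1.07×10⁻⁸ W → 10 log₁₀(P_tot / 10⁻³) = −49.7 dBm

−49.7 dBm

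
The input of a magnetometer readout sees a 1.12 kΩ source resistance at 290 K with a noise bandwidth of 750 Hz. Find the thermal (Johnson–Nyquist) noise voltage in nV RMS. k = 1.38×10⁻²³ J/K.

V_n = √(4kTRB)
4kTRB = 4 × 1.38×10⁻²³ × 290 × 1.12×10³ × 7.50×10² = 1.34×10⁻¹⁴ V²
V_n = √(1.34×10⁻¹⁴) = 1.16×10⁻⁷ V = 116 nV

116 nV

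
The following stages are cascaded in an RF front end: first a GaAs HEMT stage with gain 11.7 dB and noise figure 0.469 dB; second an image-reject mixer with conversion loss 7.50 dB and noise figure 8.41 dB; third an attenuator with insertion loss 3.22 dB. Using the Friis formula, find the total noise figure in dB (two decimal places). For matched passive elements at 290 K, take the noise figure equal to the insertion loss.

Convert to linear (a loss of L dB is a gain of −L dB): F_i = 10^(NF_i/10), G_i = 10^(G_i,dB/10)
  Stage 1: F_1 = 10^(0.469/10) = 1.114, G_1 = 10^(11.7/10) = 14.79
  Stage 2: F_2 = 10^(8.41/10) = 6.934, G_2 = 10^(−7.50/10) = 0.1778
  Stage 3: F_3 = 10^(3.22/10) = 2.099, G_3 = 10^(−3.22/10) = 0.4764
Friis cascade:
  F = 1.114 + (6.934 − 1)/14.79 + (2.099 − 1)/2.630 = 1.933
NF = 10 log₁₀(1.933) = 2.86 dB

2.86 dB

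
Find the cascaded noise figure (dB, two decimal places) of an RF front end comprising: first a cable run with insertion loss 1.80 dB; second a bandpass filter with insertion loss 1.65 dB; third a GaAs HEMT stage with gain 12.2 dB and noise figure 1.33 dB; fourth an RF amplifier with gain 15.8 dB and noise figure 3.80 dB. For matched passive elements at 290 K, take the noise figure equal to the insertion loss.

Convert to linear (a loss of L dB is a gain of −L dB): F_i = 10^(NF_i/10), G_i = 10^(G_i,dB/10)
  Stage 1: F_1 = 10^(1.80/10) = 1.514, G_1 = 10^(−1.80/10) = 0.6607
  Stage 2: F_2 = 10^(1.65/10) = 1.462, G_2 = 10^(−1.65/10) = 0.6839
  Stage 3: F_3 = 10^(1.33/10) = 1.358, G_3 = 10^(12.2/10) = 16.60
  Stage 4: F_4 = 10^(3.80/10) = 2.399, G_4 = 10^(15.8/10) = 38.02
Friis cascade:
  F = 1.514 + (1.462 − 1)/0.6607 + (1.358 − 1)/0.4519 + (2.399 − 1)/7.499 = 3.193
NF = 10 log₁₀(3.193) = 5.04 dB

5.04 dB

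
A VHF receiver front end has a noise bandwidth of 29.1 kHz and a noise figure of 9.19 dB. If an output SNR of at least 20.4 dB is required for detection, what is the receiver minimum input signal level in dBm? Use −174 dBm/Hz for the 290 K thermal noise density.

Sensitivity = −174 + 10 log₁₀(B) + NF + SNR_min
= −174 + 44.64 + 9.19 + 20.4
= −99.77 dBm → −99.8 dBm

−99.8 dBm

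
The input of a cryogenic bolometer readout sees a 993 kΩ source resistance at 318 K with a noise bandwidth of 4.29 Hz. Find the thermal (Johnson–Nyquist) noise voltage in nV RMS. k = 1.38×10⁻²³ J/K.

273 nV

V_n = √(4kTRB)
4kTRB = 4 × 1.38×10⁻²³ × 318 × 9.93×10⁵ × 4.29×10⁰ = 7.48×10⁻¹⁴ V²
V_n = √(7.48×10⁻¹⁴) = 2.73×10⁻⁷ V = 273 nV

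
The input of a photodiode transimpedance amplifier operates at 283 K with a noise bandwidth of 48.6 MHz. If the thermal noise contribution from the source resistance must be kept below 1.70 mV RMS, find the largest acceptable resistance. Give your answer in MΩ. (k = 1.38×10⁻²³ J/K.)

Johnson–Nyquist: V_n = √(4kTRB) ⇒ R = V_n² / (4kTB)
4kTB = 4 × 1.38×10⁻²³ × 283 × 4.86×10⁷ = 7.59×10⁻¹³
R = (1.70×10⁻³)² / 7.59×10⁻¹³ = 3.81×10⁶ Ω = 3.81 MΩ

3.81 MΩ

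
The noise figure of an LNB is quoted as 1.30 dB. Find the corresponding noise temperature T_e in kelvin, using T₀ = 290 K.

F = 10^(1.30/10) = 1.34896
T_e = (F − 1)·T₀ = (1.34896 − 1) × 290 = 101 K

101 K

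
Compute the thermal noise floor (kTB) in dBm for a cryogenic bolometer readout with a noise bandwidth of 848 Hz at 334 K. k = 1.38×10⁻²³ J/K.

P_n = kTB = 1.38×10⁻²³ × 334 × 8.48×10² = 3.91×10⁻¹⁸ W
In dBm: 10 log₁₀(3.91×10⁻¹⁸ / 10⁻³) = −144.1 dBm

−144.1 dBm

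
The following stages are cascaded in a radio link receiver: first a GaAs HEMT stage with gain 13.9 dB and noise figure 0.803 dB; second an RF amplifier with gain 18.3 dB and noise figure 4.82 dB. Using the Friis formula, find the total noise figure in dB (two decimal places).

1.09 dB

Convert to linear (a loss of L dB is a gain of −L dB): F_i = 10^(NF_i/10), G_i = 10^(G_i,dB/10)
  Stage 1: F_1 = 10^(0.803/10) = 1.203, G_1 = 10^(13.9/10) = 24.55
  Stage 2: F_2 = 10^(4.82/10) = 3.034, G_2 = 10^(18.3/10) = 67.61
Friis cascade:
  F = 1.203 + (3.034 − 1)/24.55 = 1.286
NF = 10 log₁₀(1.286) = 1.09 dB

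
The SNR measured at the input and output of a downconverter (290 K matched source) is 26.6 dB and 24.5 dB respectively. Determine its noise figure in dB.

NF (dB) = SNR_in(dB) − SNR_out(dB) when the source is at T₀
NF = 26.6 − 24.5 = 2.1 dB

2.1 dB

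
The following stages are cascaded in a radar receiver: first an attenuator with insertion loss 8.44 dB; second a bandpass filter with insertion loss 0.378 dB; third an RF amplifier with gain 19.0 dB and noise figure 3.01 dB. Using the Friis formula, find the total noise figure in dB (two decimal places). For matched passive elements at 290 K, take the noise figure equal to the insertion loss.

Convert to linear (a loss of L dB is a gain of −L dB): F_i = 10^(NF_i/10), G_i = 10^(G_i,dB/10)
  Stage 1: F_1 = 10^(8.44/10) = 6.982, G_1 = 10^(−8.44/10) = 0.1432
  Stage 2: F_2 = 10^(0.378/10) = 1.091, G_2 = 10^(−0.378/10) = 0.9166
  Stage 3: F_3 = 10^(3.01/10) = 2.000, G_3 = 10^(19.0/10) = 79.43
Friis cascade:
  F = 6.982 + (1.091 − 1)/0.1432 + (2.000 − 1)/0.1313 = 15.23
NF = 10 log₁₀(15.23) = 11.83 dB

11.83 dB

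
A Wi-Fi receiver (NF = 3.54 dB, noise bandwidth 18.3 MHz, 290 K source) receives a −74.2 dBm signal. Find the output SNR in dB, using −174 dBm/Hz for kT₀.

23.6 dB

Noise floor: N = −174 + 10 log₁₀(B) + NF
10 log₁₀(1.83×10⁷) = 72.62 dB
N = −174 + 72.62 + 3.54 = −97.84 dBm
SNR = P_sig − N = −74.2 − (−97.84) = 23.64 dB → 23.6 dB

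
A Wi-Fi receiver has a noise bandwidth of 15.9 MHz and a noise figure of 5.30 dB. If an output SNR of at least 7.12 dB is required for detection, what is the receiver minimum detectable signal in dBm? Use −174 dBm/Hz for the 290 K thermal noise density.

−89.6 dBm

Sensitivity = −174 + 10 log₁₀(B) + NF + SNR_min
= −174 + 72.01 + 5.30 + 7.12
= −89.57 dBm → −89.6 dBm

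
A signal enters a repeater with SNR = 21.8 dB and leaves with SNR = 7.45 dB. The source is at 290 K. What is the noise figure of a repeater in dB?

NF (dB) = SNR_in(dB) − SNR_out(dB) when the source is at T₀
NF = 21.8 − 7.45 = 14.35 dB

14.35 dB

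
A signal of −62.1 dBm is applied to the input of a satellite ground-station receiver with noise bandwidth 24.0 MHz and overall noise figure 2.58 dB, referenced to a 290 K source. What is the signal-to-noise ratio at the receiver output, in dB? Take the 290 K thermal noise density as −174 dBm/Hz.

Noise floor: N = −174 + 10 log₁₀(B) + NF
10 log₁₀(2.40×10⁷) = 73.8 dB
N = −174 + 73.8 + 2.58 = −97.62 dBm
SNR = P_sig − N = −62.1 − (−97.62) = 35.52 dB → 35.5 dB

35.5 dB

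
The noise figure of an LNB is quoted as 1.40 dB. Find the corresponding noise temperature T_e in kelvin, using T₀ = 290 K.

110 K

F = 10^(1.40/10) = 1.38038
T_e = (F − 1)·T₀ = (1.38038 − 1) × 290 = 110 K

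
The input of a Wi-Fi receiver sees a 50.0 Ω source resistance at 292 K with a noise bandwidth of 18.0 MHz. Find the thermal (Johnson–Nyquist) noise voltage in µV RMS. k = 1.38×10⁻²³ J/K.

3.81 µV

V_n = √(4kTRB)
4kTRB = 4 × 1.38×10⁻²³ × 292 × 5.00×10¹ × 1.80×10⁷ = 1.45×10⁻¹¹ V²
V_n = √(1.45×10⁻¹¹) = 3.81×10⁻⁶ V = 3.81 µV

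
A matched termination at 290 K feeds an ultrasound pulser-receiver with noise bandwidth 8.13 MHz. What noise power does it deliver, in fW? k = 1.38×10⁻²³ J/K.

32.5 fW

P_n = kTB = 1.38×10⁻²³ × 290 × 8.13×10⁶ = 3.25×10⁻¹⁴ W = 32.5 fW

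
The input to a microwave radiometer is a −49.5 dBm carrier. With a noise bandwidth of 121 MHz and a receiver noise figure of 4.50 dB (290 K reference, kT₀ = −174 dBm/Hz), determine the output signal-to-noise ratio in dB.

Noise floor: N = −174 + 10 log₁₀(B) + NF
10 log₁₀(1.21×10⁸) = 80.83 dB
N = −174 + 80.83 + 4.50 = −88.67 dBm
SNR = P_sig − N = −49.5 − (−88.67) = 39.17 dB → 39.2 dB

39.2 dB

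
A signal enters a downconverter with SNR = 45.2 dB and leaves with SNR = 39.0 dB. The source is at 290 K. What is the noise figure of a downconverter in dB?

NF (dB) = SNR_in(dB) − SNR_out(dB) when the source is at T₀
NF = 45.2 − 39.0 = 6.2 dB

6.2 dB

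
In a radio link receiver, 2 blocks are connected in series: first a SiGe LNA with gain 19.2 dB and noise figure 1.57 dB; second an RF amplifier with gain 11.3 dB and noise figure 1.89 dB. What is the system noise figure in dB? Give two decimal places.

Convert to linear (a loss of L dB is a gain of −L dB): F_i = 10^(NF_i/10), G_i = 10^(G_i,dB/10)
  Stage 1: F_1 = 10^(1.57/10) = 1.435, G_1 = 10^(19.2/10) = 83.18
  Stage 2: F_2 = 10^(1.89/10) = 1.545, G_2 = 10^(11.3/10) = 13.49
Friis cascade:
  F = 1.435 + (1.545 − 1)/83.18 = 1.442
NF = 10 log₁₀(1.442) = 1.59 dB

1.59 dB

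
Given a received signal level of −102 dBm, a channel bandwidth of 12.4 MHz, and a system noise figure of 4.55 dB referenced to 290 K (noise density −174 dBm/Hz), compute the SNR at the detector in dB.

−3.5 dB

Noise floor: N = −174 + 10 log₁₀(B) + NF
10 log₁₀(1.24×10⁷) = 70.93 dB
N = −174 + 70.93 + 4.55 = −98.52 dBm
SNR = P_sig − N = −102 − (−98.52) = −3.48 dB → −3.5 dB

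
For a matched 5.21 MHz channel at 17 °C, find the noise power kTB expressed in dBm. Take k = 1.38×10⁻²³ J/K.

−106.8 dBm

T = 17 °C + 273.15 = 290.15 K
P_n = kTB = 1.38×10⁻²³ × 290.15 × 5.21×10⁶ = 2.09×10⁻¹⁴ W
In dBm: 10 log₁₀(2.09×10⁻¹⁴ / 10⁻³) = −106.8 dBm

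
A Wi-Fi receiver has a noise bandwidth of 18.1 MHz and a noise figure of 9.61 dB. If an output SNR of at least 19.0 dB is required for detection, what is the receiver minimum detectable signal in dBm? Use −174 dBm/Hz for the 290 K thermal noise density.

−72.8 dBm

Sensitivity = −174 + 10 log₁₀(B) + NF + SNR_min
= −174 + 72.58 + 9.61 + 19.0
= −72.81 dBm → −72.8 dBm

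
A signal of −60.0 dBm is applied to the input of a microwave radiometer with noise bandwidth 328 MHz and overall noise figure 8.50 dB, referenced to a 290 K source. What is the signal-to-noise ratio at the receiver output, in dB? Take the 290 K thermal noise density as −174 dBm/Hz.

Noise floor: N = −174 + 10 log₁₀(B) + NF
10 log₁₀(3.28×10⁸) = 85.16 dB
N = −174 + 85.16 + 8.50 = −80.34 dBm
SNR = P_sig − N = −60.0 − (−80.34) = 20.34 dB → 20.3 dB

20.3 dB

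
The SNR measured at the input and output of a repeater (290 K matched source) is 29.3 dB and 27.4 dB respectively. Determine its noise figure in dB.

1.9 dB

NF (dB) = SNR_in(dB) − SNR_out(dB) when the source is at T₀
NF = 29.3 − 27.4 = 1.9 dB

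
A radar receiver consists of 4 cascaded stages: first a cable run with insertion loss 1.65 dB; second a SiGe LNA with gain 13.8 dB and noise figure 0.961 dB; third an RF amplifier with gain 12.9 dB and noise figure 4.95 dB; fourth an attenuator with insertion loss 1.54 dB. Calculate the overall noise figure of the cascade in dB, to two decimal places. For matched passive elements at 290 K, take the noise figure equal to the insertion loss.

2.91 dB

Convert to linear (a loss of L dB is a gain of −L dB): F_i = 10^(NF_i/10), G_i = 10^(G_i,dB/10)
  Stage 1: F_1 = 10^(1.65/10) = 1.462, G_1 = 10^(−1.65/10) = 0.6839
  Stage 2: F_2 = 10^(0.961/10) = 1.248, G_2 = 10^(13.8/10) = 23.99
  Stage 3: F_3 = 10^(4.95/10) = 3.126, G_3 = 10^(12.9/10) = 19.50
  Stage 4: F_4 = 10^(1.54/10) = 1.426, G_4 = 10^(−1.54/10) = 0.7015
Friis cascade:
  F = 1.462 + (1.248 − 1)/0.6839 + (3.126 − 1)/16.41 + (1.426 − 1)/319.9 = 1.955
NF = 10 log₁₀(1.955) = 2.91 dB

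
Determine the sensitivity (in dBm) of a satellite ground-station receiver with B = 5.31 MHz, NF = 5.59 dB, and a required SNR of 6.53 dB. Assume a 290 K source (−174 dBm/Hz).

−94.6 dBm

Sensitivity = −174 + 10 log₁₀(B) + NF + SNR_min
= −174 + 67.25 + 5.59 + 6.53
= −94.63 dBm → −94.6 dBm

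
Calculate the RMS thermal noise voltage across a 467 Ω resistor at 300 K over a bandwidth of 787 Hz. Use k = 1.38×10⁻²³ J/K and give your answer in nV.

78.0 nV

V_n = √(4kTRB)
4kTRB = 4 × 1.38×10⁻²³ × 300 × 4.67×10² × 7.87×10² = 6.09×10⁻¹⁵ V²
V_n = √(6.09×10⁻¹⁵) = 7.80×10⁻⁸ V = 78.0 nV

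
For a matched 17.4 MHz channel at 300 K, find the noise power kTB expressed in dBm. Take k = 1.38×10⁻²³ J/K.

P_n = kTB = 1.38×10⁻²³ × 300 × 1.74×10⁷ = 7.20×10⁻¹⁴ W
In dBm: 10 log₁₀(7.20×10⁻¹⁴ / 10⁻³) = −101.4 dBm

−101.4 dBm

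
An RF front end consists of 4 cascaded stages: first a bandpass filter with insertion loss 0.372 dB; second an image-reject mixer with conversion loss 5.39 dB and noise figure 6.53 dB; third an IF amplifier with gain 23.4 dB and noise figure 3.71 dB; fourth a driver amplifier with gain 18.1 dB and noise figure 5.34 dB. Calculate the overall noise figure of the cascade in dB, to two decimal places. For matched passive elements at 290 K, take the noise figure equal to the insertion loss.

Convert to linear (a loss of L dB is a gain of −L dB): F_i = 10^(NF_i/10), G_i = 10^(G_i,dB/10)
  Stage 1: F_1 = 10^(0.372/10) = 1.089, G_1 = 10^(−0.372/10) = 0.9179
  Stage 2: F_2 = 10^(6.53/10) = 4.498, G_2 = 10^(−5.39/10) = 0.2891
  Stage 3: F_3 = 10^(3.71/10) = 2.350, G_3 = 10^(23.4/10) = 218.8
  Stage 4: F_4 = 10^(5.34/10) = 3.420, G_4 = 10^(18.1/10) = 64.57
Friis cascade:
  F = 1.089 + (4.498 − 1)/0.9179 + (2.350 − 1)/0.2653 + (3.420 − 1)/58.05 = 10.03
NF = 10 log₁₀(10.03) = 10.01 dB

10.01 dB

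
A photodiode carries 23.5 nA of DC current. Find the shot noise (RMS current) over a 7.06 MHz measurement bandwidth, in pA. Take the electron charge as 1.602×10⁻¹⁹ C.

I_n = √(2qI·B)
2qI·B = 2 × 1.602×10⁻¹⁹ × 2.35×10⁻⁸ × 7.06×10⁶ = 5.32×10⁻²⁰ A²
I_n = √(5.32×10⁻²⁰) = 2.31×10⁻¹⁰ A = 231 pA

231 pA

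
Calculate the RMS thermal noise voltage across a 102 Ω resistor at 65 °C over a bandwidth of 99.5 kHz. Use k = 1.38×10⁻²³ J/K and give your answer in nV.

435 nV

T = 65 °C + 273.15 = 338.15 K
V_n = √(4kTRB)
4kTRB = 4 × 1.38×10⁻²³ × 338.15 × 1.02×10² × 9.95×10⁴ = 1.89×10⁻¹³ V²
V_n = √(1.89×10⁻¹³) = 4.35×10⁻⁷ V = 435 nV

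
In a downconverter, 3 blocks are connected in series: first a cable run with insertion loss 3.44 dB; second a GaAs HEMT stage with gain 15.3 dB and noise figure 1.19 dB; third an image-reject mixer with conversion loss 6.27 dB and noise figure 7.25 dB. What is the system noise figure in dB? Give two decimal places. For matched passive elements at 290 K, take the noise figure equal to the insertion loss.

5.03 dB

Convert to linear (a loss of L dB is a gain of −L dB): F_i = 10^(NF_i/10), G_i = 10^(G_i,dB/10)
  Stage 1: F_1 = 10^(3.44/10) = 2.208, G_1 = 10^(−3.44/10) = 0.4529
  Stage 2: F_2 = 10^(1.19/10) = 1.315, G_2 = 10^(15.3/10) = 33.88
  Stage 3: F_3 = 10^(7.25/10) = 5.309, G_3 = 10^(−6.27/10) = 0.2360
Friis cascade:
  F = 2.208 + (1.315 − 1)/0.4529 + (5.309 − 1)/15.35 = 3.185
NF = 10 log₁₀(3.185) = 5.03 dB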